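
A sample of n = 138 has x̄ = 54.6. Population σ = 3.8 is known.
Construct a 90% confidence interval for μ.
(54.07, 55.13)

z-interval (σ known):
z* = 1.645 for 90% confidence

Margin of error = z* · σ/√n = 1.645 · 3.8/√138 = 0.53

CI: (54.6 - 0.53, 54.6 + 0.53) = (54.07, 55.13)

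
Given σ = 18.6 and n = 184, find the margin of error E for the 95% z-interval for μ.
Margin of error = 2.69

Margin of error = z* · σ/√n
= 1.960 · 18.6/√184
= 1.960 · 18.6/13.5647
= 2.69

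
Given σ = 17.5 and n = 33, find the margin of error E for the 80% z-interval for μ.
Margin of error = 3.91

Margin of error = z* · σ/√n
= 1.282 · 17.5/√33
= 1.282 · 17.5/5.7446
= 3.91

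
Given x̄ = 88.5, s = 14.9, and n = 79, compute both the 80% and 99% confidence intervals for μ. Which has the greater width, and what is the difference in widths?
99% CI is wider by 4.52

df = 78
80% CI: t* = 1.292, (86.33, 90.67), width = 2 · t* · s/√n = 4.33
99% CI: t* = 2.640, (84.07, 92.93), width = 2 · t* · s/√n = 8.85

The 99% CI is wider by 8.85 - 4.33 = 4.52.
Higher confidence requires a wider interval.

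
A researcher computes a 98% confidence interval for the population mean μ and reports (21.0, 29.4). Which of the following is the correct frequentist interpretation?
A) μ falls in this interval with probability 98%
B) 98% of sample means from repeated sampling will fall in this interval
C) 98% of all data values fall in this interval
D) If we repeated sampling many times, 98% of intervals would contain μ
D

A) Wrong — μ is fixed; the randomness lives in the interval, not in μ.
B) Wrong — coverage applies to intervals containing μ, not to future x̄ values.
C) Wrong — a CI is about the parameter μ, not individual data values.
D) Correct — this is the frequentist long-run coverage interpretation.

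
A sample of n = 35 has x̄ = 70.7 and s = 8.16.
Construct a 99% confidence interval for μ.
(66.94, 74.46)

t-interval (σ unknown):
df = n - 1 = 34
t* = 2.728 for 99% confidence

Margin of error = t* · s/√n = 2.728 · 8.16/√35 = 3.76

CI: (66.94, 74.46)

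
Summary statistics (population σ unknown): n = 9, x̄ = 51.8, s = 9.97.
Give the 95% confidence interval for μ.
(44.14, 59.46)

t-interval (σ unknown):
df = n - 1 = 8
t* = 2.306 for 95% confidence

Margin of error = t* · s/√n = 2.306 · 9.97/√9 = 7.66

CI: (44.14, 59.46)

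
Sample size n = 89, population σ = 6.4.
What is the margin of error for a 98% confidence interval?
Margin of error = 1.58

Margin of error = z* · σ/√n
= 2.326 · 6.4/√89
= 2.326 · 6.4/9.4340
= 1.58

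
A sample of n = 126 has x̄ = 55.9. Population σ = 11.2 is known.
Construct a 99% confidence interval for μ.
(53.33, 58.47)

z-interval (σ known):
z* = 2.576 for 99% confidence

Margin of error = z* · σ/√n = 2.576 · 11.2/√126 = 2.57

CI: (55.9 - 2.57, 55.9 + 2.57) = (53.33, 58.47)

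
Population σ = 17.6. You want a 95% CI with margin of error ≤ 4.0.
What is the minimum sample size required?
n ≥ 75

For margin E ≤ 4.0:
n ≥ (z* · σ / E)²
n ≥ (1.960 · 17.6 / 4.0)²
n ≥ 74.37

Minimum n = 75 (rounding up)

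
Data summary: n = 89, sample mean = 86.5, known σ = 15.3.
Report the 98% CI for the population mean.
(82.73, 90.27)

z-interval (σ known):
z* = 2.326 for 98% confidence

Margin of error = z* · σ/√n = 2.326 · 15.3/√89 = 3.77

CI: (86.5 - 3.77, 86.5 + 3.77) = (82.73, 90.27)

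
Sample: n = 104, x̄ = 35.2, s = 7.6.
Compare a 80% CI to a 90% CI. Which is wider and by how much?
90% CI is wider by 0.55

df = 103
80% CI: t* = 1.290, (34.24, 36.16), width = 2 · t* · s/√n = 1.92
90% CI: t* = 1.660, (33.96, 36.44), width = 2 · t* · s/√n = 2.47

The 90% CI is wider by 2.47 - 1.92 = 0.55.
Higher confidence requires a wider interval.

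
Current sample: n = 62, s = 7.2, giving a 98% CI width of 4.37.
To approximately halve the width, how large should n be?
n ≈ 248

CI width ∝ 1/√n
To reduce width by factor 2, need √n to grow by 2 → need 2² = 4 times as many samples.

Current: n = 62, width = 4.37
New: n = 248, width ≈ 2.14

Width reduced by factor of 4.37/2.14 = 2.04.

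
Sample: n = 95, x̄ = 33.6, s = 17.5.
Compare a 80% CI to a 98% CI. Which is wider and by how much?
98% CI is wider by 3.86

df = 94
80% CI: t* = 1.291, (31.28, 35.92), width = 2 · t* · s/√n = 4.64
98% CI: t* = 2.367, (29.35, 37.85), width = 2 · t* · s/√n = 8.50

The 98% CI is wider by 8.50 - 4.64 = 3.86.
Higher confidence requires a wider interval.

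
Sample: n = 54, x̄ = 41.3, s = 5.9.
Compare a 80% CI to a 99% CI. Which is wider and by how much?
99% CI is wider by 2.21

df = 53
80% CI: t* = 1.298, (40.26, 42.34), width = 2 · t* · s/√n = 2.08
99% CI: t* = 2.672, (39.15, 43.45), width = 2 · t* · s/√n = 4.29

The 99% CI is wider by 4.29 - 2.08 = 2.21.
Higher confidence requires a wider interval.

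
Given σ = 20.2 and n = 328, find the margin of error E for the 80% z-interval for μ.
Margin of error = 1.43

Margin of error = z* · σ/√n
= 1.282 · 20.2/√328
= 1.282 · 20.2/18.1108
= 1.43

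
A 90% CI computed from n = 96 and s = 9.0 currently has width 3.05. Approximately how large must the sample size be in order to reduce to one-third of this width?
n ≈ 864

CI width ∝ 1/√n
To reduce width by factor 3, need √n to grow by 3 → need 3² = 9 times as many samples.

Current: n = 96, width = 3.05
New: n = 864, width ≈ 1.01

Width reduced by factor of 3.05/1.01 = 3.02.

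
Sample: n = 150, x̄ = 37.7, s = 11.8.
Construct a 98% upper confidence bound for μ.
μ ≤ 39.70

Upper bound (one-sided):
t* = 2.072 (one-sided for 98%)
Upper bound = x̄ + t* · s/√n = 37.7 + 2.072 · 11.8/√150 = 39.70

We are 98% confident that μ ≤ 39.70.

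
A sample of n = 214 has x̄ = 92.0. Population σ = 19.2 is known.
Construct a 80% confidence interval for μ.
(90.32, 93.68)

z-interval (σ known):
z* = 1.282 for 80% confidence

Margin of error = z* · σ/√n = 1.282 · 19.2/√214 = 1.68

CI: (92.0 - 1.68, 92.0 + 1.68) = (90.32, 93.68)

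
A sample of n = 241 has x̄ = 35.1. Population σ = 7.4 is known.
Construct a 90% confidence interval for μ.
(34.32, 35.88)

z-interval (σ known):
z* = 1.645 for 90% confidence

Margin of error = z* · σ/√n = 1.645 · 7.4/√241 = 0.78

CI: (35.1 - 0.78, 35.1 + 0.78) = (34.32, 35.88)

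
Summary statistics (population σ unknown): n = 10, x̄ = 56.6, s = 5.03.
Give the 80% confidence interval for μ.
(54.40, 58.80)

t-interval (σ unknown):
df = n - 1 = 9
t* = 1.383 for 80% confidence

Margin of error = t* · s/√n = 1.383 · 5.03/√10 = 2.20

CI: (54.40, 58.80)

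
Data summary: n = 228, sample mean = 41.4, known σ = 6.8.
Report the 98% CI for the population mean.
(40.35, 42.45)

z-interval (σ known):
z* = 2.326 for 98% confidence

Margin of error = z* · σ/√n = 2.326 · 6.8/√228 = 1.05

CI: (41.4 - 1.05, 41.4 + 1.05) = (40.35, 42.45)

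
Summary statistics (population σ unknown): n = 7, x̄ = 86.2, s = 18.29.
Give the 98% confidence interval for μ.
(64.47, 107.93)

t-interval (σ unknown):
df = n - 1 = 6
t* = 3.143 for 98% confidence

Margin of error = t* · s/√n = 3.143 · 18.29/√7 = 21.73

CI: (64.47, 107.93)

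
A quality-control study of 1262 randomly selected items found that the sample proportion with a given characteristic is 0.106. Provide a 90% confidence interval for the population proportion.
(0.092, 0.120)

Proportion CI:
SE = √(p̂(1-p̂)/n) = √(0.106 · 0.894 / 1262) = 0.00867

z* = 1.645
Margin = z* · SE = 1.645 · 0.00867 = 0.0143

CI: 0.106 ± 0.0143 = (0.092, 0.120)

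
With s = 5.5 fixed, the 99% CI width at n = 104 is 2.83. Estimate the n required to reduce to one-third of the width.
n ≈ 936

CI width ∝ 1/√n
To reduce width by factor 3, need √n to grow by 3 → need 3² = 9 times as many samples.

Current: n = 104, width = 2.83
New: n = 936, width ≈ 0.93

Width reduced by factor of 2.83/0.93 = 3.04.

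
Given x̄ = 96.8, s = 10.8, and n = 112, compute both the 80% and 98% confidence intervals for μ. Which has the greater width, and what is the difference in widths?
98% CI is wider by 2.19

df = 111
80% CI: t* = 1.289, (95.48, 98.12), width = 2 · t* · s/√n = 2.63
98% CI: t* = 2.360, (94.39, 99.21), width = 2 · t* · s/√n = 4.82

The 98% CI is wider by 4.82 - 2.63 = 2.19.
Higher confidence requires a wider interval.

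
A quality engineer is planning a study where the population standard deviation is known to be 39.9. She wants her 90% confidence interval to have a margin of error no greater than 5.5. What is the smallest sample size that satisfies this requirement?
n ≥ 143

For margin E ≤ 5.5:
n ≥ (z* · σ / E)²
n ≥ (1.645 · 39.9 / 5.5)²
n ≥ 142.41

Minimum n = 143 (rounding up)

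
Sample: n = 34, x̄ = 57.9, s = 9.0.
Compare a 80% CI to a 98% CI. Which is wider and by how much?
98% CI is wider by 3.51

df = 33
80% CI: t* = 1.308, (55.88, 59.92), width = 2 · t* · s/√n = 4.04
98% CI: t* = 2.445, (54.13, 61.67), width = 2 · t* · s/√n = 7.55

The 98% CI is wider by 7.55 - 4.04 = 3.51.
Higher confidence requires a wider interval.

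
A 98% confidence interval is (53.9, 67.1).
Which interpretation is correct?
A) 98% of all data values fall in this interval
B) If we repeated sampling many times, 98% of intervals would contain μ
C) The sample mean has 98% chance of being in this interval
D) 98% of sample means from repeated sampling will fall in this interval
B

A) Wrong — a CI is about the parameter μ, not individual data values.
B) Correct — this is the frequentist long-run coverage interpretation.
C) Wrong — x̄ is observed and sits in the interval by construction.
D) Wrong — coverage applies to intervals containing μ, not to future x̄ values.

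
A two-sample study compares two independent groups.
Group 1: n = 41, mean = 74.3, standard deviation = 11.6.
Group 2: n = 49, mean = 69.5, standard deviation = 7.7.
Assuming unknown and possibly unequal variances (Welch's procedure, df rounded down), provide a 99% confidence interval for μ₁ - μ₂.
(-0.82, 10.42)

Difference: x̄₁ - x̄₂ = 4.80
SE = √(s₁²/n₁ + s₂²/n₂) = √(11.6²/41 + 7.7²/49) = 2.1194
df = 67.31 → 67 (Welch–Satterthwaite, rounded down)
t* = 2.651

CI: 4.80 ± 2.651 · 2.1194 = 4.80 ± 5.62 = (-0.82, 10.42)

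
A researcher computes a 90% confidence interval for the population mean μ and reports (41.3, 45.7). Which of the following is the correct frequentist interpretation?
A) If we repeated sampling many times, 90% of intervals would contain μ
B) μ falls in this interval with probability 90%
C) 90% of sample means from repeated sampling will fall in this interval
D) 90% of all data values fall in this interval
A

A) Correct — this is the frequentist long-run coverage interpretation.
B) Wrong — μ is fixed; the randomness lives in the interval, not in μ.
C) Wrong — coverage applies to intervals containing μ, not to future x̄ values.
D) Wrong — a CI is about the parameter μ, not individual data values.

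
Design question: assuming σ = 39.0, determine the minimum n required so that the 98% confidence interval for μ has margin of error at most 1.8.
n ≥ 2540

For margin E ≤ 1.8:
n ≥ (z* · σ / E)²
n ≥ (2.326 · 39.0 / 1.8)²
n ≥ 2539.82

Minimum n = 2540 (rounding up)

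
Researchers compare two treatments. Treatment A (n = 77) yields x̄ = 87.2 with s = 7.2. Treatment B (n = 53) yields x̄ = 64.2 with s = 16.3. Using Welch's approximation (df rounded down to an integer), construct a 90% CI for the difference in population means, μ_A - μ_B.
(19.02, 26.98)

Difference: x̄₁ - x̄₂ = 23.00
SE = √(s₁²/n₁ + s₂²/n₂) = √(7.2²/77 + 16.3²/53) = 2.3846
df = 66.09 → 66 (Welch–Satterthwaite, rounded down)
t* = 1.668

CI: 23.00 ± 1.668 · 2.3846 = 23.00 ± 3.98 = (19.02, 26.98)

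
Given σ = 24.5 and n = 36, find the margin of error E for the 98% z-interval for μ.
Margin of error = 9.50

Margin of error = z* · σ/√n
= 2.326 · 24.5/√36
= 2.326 · 24.5/6.0000
= 9.50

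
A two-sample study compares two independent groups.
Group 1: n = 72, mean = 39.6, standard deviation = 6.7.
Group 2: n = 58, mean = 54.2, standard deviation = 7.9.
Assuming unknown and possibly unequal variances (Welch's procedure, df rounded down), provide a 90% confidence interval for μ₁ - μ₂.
(-16.76, -12.44)

Difference: x̄₁ - x̄₂ = -14.60
SE = √(s₁²/n₁ + s₂²/n₂) = √(6.7²/72 + 7.9²/58) = 1.3037
df = 112.00 → 112 (Welch–Satterthwaite, rounded down)
t* = 1.659

CI: -14.60 ± 1.659 · 1.3037 = -14.60 ± 2.16 = (-16.76, -12.44)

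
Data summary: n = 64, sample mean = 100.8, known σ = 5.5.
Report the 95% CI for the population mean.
(99.45, 102.15)

z-interval (σ known):
z* = 1.960 for 95% confidence

Margin of error = z* · σ/√n = 1.960 · 5.5/√64 = 1.35

CI: (100.8 - 1.35, 100.8 + 1.35) = (99.45, 102.15)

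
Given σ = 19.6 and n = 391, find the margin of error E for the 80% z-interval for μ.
Margin of error = 1.27

Margin of error = z* · σ/√n
= 1.282 · 19.6/√391
= 1.282 · 19.6/19.7737
= 1.27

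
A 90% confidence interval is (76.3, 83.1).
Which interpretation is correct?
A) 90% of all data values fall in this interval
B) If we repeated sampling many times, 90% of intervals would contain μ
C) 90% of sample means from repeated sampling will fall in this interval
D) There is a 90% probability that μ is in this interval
B

A) Wrong — a CI is about the parameter μ, not individual data values.
B) Correct — this is the frequentist long-run coverage interpretation.
C) Wrong — coverage applies to intervals containing μ, not to future x̄ values.
D) Wrong — μ is fixed; the randomness lives in the interval, not in μ.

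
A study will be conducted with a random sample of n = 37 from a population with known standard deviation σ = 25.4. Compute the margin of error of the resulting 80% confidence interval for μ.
Margin of error = 5.35

Margin of error = z* · σ/√n
= 1.282 · 25.4/√37
= 1.282 · 25.4/6.0828
= 5.35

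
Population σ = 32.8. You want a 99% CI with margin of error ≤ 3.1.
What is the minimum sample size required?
n ≥ 743

For margin E ≤ 3.1:
n ≥ (z* · σ / E)²
n ≥ (2.576 · 32.8 / 3.1)²
n ≥ 742.88

Minimum n = 743 (rounding up)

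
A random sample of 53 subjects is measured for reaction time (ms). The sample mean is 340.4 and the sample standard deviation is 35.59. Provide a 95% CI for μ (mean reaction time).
(330.59, 350.21)

t-interval (σ unknown):
df = n - 1 = 52
t* = 2.007 for 95% confidence

Margin of error = t* · s/√n = 2.007 · 35.59/√53 = 9.81

CI: (330.59, 350.21)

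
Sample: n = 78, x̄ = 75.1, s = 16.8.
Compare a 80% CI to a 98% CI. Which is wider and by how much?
98% CI is wider by 4.12

df = 77
80% CI: t* = 1.293, (72.64, 77.56), width = 2 · t* · s/√n = 4.92
98% CI: t* = 2.376, (70.58, 79.62), width = 2 · t* · s/√n = 9.04

The 98% CI is wider by 9.04 - 4.92 = 4.12.
Higher confidence requires a wider interval.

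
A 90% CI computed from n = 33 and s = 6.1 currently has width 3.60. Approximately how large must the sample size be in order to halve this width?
n ≈ 132

CI width ∝ 1/√n
To reduce width by factor 2, need √n to grow by 2 → need 2² = 4 times as many samples.

Current: n = 33, width = 3.60
New: n = 132, width ≈ 1.76

Width reduced by factor of 3.60/1.76 = 2.05.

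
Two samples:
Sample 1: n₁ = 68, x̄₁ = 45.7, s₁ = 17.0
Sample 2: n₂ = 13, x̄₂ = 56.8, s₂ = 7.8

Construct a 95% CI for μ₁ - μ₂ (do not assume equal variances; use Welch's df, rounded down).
(-17.15, -5.05)

Difference: x̄₁ - x̄₂ = -11.10
SE = √(s₁²/n₁ + s₂²/n₂) = √(17.0²/68 + 7.8²/13) = 2.9883
df = 38.07 → 38 (Welch–Satterthwaite, rounded down)
t* = 2.024

CI: -11.10 ± 2.024 · 2.9883 = -11.10 ± 6.05 = (-17.15, -5.05)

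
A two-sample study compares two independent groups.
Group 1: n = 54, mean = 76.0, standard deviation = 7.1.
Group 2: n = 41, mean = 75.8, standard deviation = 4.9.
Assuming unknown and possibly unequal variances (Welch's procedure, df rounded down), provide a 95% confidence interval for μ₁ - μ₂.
(-2.25, 2.65)

Difference: x̄₁ - x̄₂ = 0.20
SE = √(s₁²/n₁ + s₂²/n₂) = √(7.1²/54 + 4.9²/41) = 1.2325
df = 92.25 → 92 (Welch–Satterthwaite, rounded down)
t* = 1.986

CI: 0.20 ± 1.986 · 1.2325 = 0.20 ± 2.45 = (-2.25, 2.65)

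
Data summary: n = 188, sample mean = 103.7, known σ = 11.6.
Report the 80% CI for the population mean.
(102.62, 104.78)

z-interval (σ known):
z* = 1.282 for 80% confidence

Margin of error = z* · σ/√n = 1.282 · 11.6/√188 = 1.08

CI: (103.7 - 1.08, 103.7 + 1.08) = (102.62, 104.78)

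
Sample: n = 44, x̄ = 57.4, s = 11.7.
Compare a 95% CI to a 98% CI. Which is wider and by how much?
98% CI is wider by 1.40

df = 43
95% CI: t* = 2.017, (53.84, 60.96), width = 2 · t* · s/√n = 7.12
98% CI: t* = 2.416, (53.14, 61.66), width = 2 · t* · s/√n = 8.52

The 98% CI is wider by 8.52 - 7.12 = 1.40.
Higher confidence requires a wider interval.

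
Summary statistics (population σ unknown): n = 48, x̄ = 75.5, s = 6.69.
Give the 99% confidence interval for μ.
(72.91, 78.09)

t-interval (σ unknown):
df = n - 1 = 47
t* = 2.685 for 99% confidence

Margin of error = t* · s/√n = 2.685 · 6.69/√48 = 2.59

CI: (72.91, 78.09)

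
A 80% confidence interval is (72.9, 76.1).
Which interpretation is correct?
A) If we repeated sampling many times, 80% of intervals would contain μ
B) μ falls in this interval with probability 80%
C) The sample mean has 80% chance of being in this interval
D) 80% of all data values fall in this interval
A

A) Correct — this is the frequentist long-run coverage interpretation.
B) Wrong — μ is fixed; the randomness lives in the interval, not in μ.
C) Wrong — x̄ is observed and sits in the interval by construction.
D) Wrong — a CI is about the parameter μ, not individual data values.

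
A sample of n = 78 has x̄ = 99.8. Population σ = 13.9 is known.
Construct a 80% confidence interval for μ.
(97.78, 101.82)

z-interval (σ known):
z* = 1.282 for 80% confidence

Margin of error = z* · σ/√n = 1.282 · 13.9/√78 = 2.02

CI: (99.8 - 2.02, 99.8 + 2.02) = (97.78, 101.82)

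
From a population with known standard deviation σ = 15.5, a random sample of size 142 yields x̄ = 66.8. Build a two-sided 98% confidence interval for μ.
(63.77, 69.83)

z-interval (σ known):
z* = 2.326 for 98% confidence

Margin of error = z* · σ/√n = 2.326 · 15.5/√142 = 3.03

CI: (66.8 - 3.03, 66.8 + 3.03) = (63.77, 69.83)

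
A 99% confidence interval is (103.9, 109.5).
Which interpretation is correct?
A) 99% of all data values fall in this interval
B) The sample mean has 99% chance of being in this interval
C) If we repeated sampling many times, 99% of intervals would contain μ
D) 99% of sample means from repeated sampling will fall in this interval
C

A) Wrong — a CI is about the parameter μ, not individual data values.
B) Wrong — x̄ is observed and sits in the interval by construction.
C) Correct — this is the frequentist long-run coverage interpretation.
D) Wrong — coverage applies to intervals containing μ, not to future x̄ values.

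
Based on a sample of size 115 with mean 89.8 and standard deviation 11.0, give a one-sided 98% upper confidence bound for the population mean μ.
μ ≤ 91.93

Upper bound (one-sided):
t* = 2.078 (one-sided for 98%)
Upper bound = x̄ + t* · s/√n = 89.8 + 2.078 · 11.0/√115 = 91.93

We are 98% confident that μ ≤ 91.93.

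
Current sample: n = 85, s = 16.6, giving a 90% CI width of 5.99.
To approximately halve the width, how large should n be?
n ≈ 340

CI width ∝ 1/√n
To reduce width by factor 2, need √n to grow by 2 → need 2² = 4 times as many samples.

Current: n = 85, width = 5.99
New: n = 340, width ≈ 2.97

Width reduced by factor of 5.99/2.97 = 2.02.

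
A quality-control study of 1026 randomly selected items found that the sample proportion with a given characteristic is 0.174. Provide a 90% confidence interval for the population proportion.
(0.155, 0.193)

Proportion CI:
SE = √(p̂(1-p̂)/n) = √(0.174 · 0.826 / 1026) = 0.01184

z* = 1.645
Margin = z* · SE = 1.645 · 0.01184 = 0.0195

CI: 0.174 ± 0.0195 = (0.155, 0.193)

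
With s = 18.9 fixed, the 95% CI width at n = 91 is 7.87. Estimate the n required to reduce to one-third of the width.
n ≈ 819

CI width ∝ 1/√n
To reduce width by factor 3, need √n to grow by 3 → need 3² = 9 times as many samples.

Current: n = 91, width = 7.87
New: n = 819, width ≈ 2.59

Width reduced by factor of 7.87/2.59 = 3.04.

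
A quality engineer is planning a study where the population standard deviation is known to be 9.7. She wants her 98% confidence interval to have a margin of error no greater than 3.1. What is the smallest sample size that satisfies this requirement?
n ≥ 53

For margin E ≤ 3.1:
n ≥ (z* · σ / E)²
n ≥ (2.326 · 9.7 / 3.1)²
n ≥ 52.97

Minimum n = 53 (rounding up)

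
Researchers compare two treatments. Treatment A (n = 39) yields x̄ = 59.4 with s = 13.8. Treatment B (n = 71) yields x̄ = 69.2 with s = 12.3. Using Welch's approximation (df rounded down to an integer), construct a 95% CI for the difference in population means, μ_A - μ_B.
(-15.08, -4.52)

Difference: x̄₁ - x̄₂ = -9.80
SE = √(s₁²/n₁ + s₂²/n₂) = √(13.8²/39 + 12.3²/71) = 2.6484
df = 71.06 → 71 (Welch–Satterthwaite, rounded down)
t* = 1.994

CI: -9.80 ± 1.994 · 2.6484 = -9.80 ± 5.28 = (-15.08, -4.52)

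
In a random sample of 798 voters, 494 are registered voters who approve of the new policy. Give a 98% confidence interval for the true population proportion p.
(0.579, 0.659)

Proportion CI:
p̂ = 494/798 = 0.61905
SE = √(p̂(1-p̂)/n) = √(0.61905 · 0.38095 / 798) = 0.01719

z* = 2.326
Margin = z* · SE = 2.326 · 0.01719 = 0.0400

CI: 0.61905 ± 0.0400 = (0.579, 0.659)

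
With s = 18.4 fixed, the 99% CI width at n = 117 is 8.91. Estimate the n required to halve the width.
n ≈ 468

CI width ∝ 1/√n
To reduce width by factor 2, need √n to grow by 2 → need 2² = 4 times as many samples.

Current: n = 117, width = 8.91
New: n = 468, width ≈ 4.40

Width reduced by factor of 8.91/4.40 = 2.02.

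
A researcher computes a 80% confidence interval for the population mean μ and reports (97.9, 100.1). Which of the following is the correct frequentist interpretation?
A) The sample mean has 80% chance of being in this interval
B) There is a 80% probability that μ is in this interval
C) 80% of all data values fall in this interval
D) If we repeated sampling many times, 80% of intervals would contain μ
D

A) Wrong — x̄ is observed and sits in the interval by construction.
B) Wrong — μ is fixed; the randomness lives in the interval, not in μ.
C) Wrong — a CI is about the parameter μ, not individual data values.
D) Correct — this is the frequentist long-run coverage interpretation.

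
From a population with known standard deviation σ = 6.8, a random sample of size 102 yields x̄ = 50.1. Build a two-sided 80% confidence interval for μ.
(49.24, 50.96)

z-interval (σ known):
z* = 1.282 for 80% confidence

Margin of error = z* · σ/√n = 1.282 · 6.8/√102 = 0.86

CI: (50.1 - 0.86, 50.1 + 0.86) = (49.24, 50.96)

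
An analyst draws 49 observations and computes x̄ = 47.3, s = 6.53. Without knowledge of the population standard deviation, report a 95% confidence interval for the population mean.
(45.42, 49.18)

t-interval (σ unknown):
df = n - 1 = 48
t* = 2.011 for 95% confidence

Margin of error = t* · s/√n = 2.011 · 6.53/√49 = 1.88

CI: (45.42, 49.18)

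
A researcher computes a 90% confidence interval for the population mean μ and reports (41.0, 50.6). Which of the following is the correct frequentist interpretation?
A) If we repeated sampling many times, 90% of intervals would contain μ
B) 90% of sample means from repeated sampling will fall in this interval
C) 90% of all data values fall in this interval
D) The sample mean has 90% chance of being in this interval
A

A) Correct — this is the frequentist long-run coverage interpretation.
B) Wrong — coverage applies to intervals containing μ, not to future x̄ values.
C) Wrong — a CI is about the parameter μ, not individual data values.
D) Wrong — x̄ is observed and sits in the interval by construction.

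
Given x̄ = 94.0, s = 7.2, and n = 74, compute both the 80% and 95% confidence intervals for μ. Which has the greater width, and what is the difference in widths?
95% CI is wider by 1.18

df = 73
80% CI: t* = 1.293, (92.92, 95.08), width = 2 · t* · s/√n = 2.16
95% CI: t* = 1.993, (92.33, 95.67), width = 2 · t* · s/√n = 3.34

The 95% CI is wider by 3.34 - 2.16 = 1.18.
Higher confidence requires a wider interval.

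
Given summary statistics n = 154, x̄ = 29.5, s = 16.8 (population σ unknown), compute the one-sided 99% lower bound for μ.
μ ≥ 26.32

Lower bound (one-sided):
t* = 2.351 (one-sided for 99%)
Lower bound = x̄ - t* · s/√n = 29.5 - 2.351 · 16.8/√154 = 26.32

We are 99% confident that μ ≥ 26.32.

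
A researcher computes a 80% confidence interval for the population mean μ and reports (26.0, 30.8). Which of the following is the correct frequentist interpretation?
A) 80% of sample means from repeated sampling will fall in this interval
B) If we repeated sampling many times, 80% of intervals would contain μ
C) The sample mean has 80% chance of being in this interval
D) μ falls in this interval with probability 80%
B

A) Wrong — coverage applies to intervals containing μ, not to future x̄ values.
B) Correct — this is the frequentist long-run coverage interpretation.
C) Wrong — x̄ is observed and sits in the interval by construction.
D) Wrong — μ is fixed; the randomness lives in the interval, not in μ.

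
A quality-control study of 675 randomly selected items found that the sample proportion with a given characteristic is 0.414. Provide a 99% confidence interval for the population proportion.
(0.365, 0.463)

Proportion CI:
SE = √(p̂(1-p̂)/n) = √(0.414 · 0.586 / 675) = 0.01896

z* = 2.576
Margin = z* · SE = 2.576 · 0.01896 = 0.0488

CI: 0.414 ± 0.0488 = (0.365, 0.463)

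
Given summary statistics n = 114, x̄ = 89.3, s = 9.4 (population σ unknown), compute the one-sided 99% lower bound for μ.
μ ≥ 87.22

Lower bound (one-sided):
t* = 2.360 (one-sided for 99%)
Lower bound = x̄ - t* · s/√n = 89.3 - 2.360 · 9.4/√114 = 87.22

We are 99% confident that μ ≥ 87.22.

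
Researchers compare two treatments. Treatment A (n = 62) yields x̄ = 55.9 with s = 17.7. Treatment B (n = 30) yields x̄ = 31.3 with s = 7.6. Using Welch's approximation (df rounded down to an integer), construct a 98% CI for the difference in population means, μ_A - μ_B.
(18.34, 30.86)

Difference: x̄₁ - x̄₂ = 24.60
SE = √(s₁²/n₁ + s₂²/n₂) = √(17.7²/62 + 7.6²/30) = 2.6417
df = 89.12 → 89 (Welch–Satterthwaite, rounded down)
t* = 2.369

CI: 24.60 ± 2.369 · 2.6417 = 24.60 ± 6.26 = (18.34, 30.86)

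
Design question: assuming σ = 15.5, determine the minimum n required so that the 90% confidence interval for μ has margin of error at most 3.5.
n ≥ 54

For margin E ≤ 3.5:
n ≥ (z* · σ / E)²
n ≥ (1.645 · 15.5 / 3.5)²
n ≥ 53.07

Minimum n = 54 (rounding up)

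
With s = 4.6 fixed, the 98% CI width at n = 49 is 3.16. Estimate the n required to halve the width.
n ≈ 196

CI width ∝ 1/√n
To reduce width by factor 2, need √n to grow by 2 → need 2² = 4 times as many samples.

Current: n = 49, width = 3.16
New: n = 196, width ≈ 1.54

Width reduced by factor of 3.16/1.54 = 2.05.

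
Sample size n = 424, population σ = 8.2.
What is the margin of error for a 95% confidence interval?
Margin of error = 0.78

Margin of error = z* · σ/√n
= 1.960 · 8.2/√424
= 1.960 · 8.2/20.5913
= 0.78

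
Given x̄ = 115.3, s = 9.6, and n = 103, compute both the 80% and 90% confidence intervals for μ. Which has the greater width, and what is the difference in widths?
90% CI is wider by 0.70

df = 102
80% CI: t* = 1.290, (114.08, 116.52), width = 2 · t* · s/√n = 2.44
90% CI: t* = 1.660, (113.73, 116.87), width = 2 · t* · s/√n = 3.14

The 90% CI is wider by 3.14 - 2.44 = 0.70.
Higher confidence requires a wider interval.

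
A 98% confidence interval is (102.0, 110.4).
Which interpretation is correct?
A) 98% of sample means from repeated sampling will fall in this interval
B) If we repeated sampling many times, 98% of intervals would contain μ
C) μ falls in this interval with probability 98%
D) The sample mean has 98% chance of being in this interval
B

A) Wrong — coverage applies to intervals containing μ, not to future x̄ values.
B) Correct — this is the frequentist long-run coverage interpretation.
C) Wrong — μ is fixed; the randomness lives in the interval, not in μ.
D) Wrong — x̄ is observed and sits in the interval by construction.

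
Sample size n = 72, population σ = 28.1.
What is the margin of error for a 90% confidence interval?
Margin of error = 5.45

Margin of error = z* · σ/√n
= 1.645 · 28.1/√72
= 1.645 · 28.1/8.4853
= 5.45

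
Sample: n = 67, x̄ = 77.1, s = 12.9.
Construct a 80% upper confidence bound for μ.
μ ≤ 78.43

Upper bound (one-sided):
t* = 0.847 (one-sided for 80%)
Upper bound = x̄ + t* · s/√n = 77.1 + 0.847 · 12.9/√67 = 78.43

We are 80% confident that μ ≤ 78.43.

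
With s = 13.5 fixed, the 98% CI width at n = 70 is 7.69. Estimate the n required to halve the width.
n ≈ 280

CI width ∝ 1/√n
To reduce width by factor 2, need √n to grow by 2 → need 2² = 4 times as many samples.

Current: n = 70, width = 7.69
New: n = 280, width ≈ 3.78

Width reduced by factor of 7.69/3.78 = 2.03.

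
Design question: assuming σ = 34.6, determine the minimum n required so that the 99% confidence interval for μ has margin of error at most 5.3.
n ≥ 283

For margin E ≤ 5.3:
n ≥ (z* · σ / E)²
n ≥ (2.576 · 34.6 / 5.3)²
n ≥ 282.81

Minimum n = 283 (rounding up)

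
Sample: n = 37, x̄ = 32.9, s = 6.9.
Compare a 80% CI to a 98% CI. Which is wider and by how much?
98% CI is wider by 2.56

df = 36
80% CI: t* = 1.306, (31.42, 34.38), width = 2 · t* · s/√n = 2.96
98% CI: t* = 2.434, (30.14, 35.66), width = 2 · t* · s/√n = 5.52

The 98% CI is wider by 5.52 - 2.96 = 2.56.
Higher confidence requires a wider interval.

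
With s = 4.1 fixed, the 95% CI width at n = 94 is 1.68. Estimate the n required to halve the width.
n ≈ 376

CI width ∝ 1/√n
To reduce width by factor 2, need √n to grow by 2 → need 2² = 4 times as many samples.

Current: n = 94, width = 1.68
New: n = 376, width ≈ 0.83

Width reduced by factor of 1.68/0.83 = 2.02.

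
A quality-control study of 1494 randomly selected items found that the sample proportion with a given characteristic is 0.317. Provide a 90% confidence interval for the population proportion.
(0.297, 0.337)

Proportion CI:
SE = √(p̂(1-p̂)/n) = √(0.317 · 0.683 / 1494) = 0.01204

z* = 1.645
Margin = z* · SE = 1.645 · 0.01204 = 0.0198

CI: 0.317 ± 0.0198 = (0.297, 0.337)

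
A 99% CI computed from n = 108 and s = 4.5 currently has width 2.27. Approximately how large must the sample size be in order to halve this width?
n ≈ 432

CI width ∝ 1/√n
To reduce width by factor 2, need √n to grow by 2 → need 2² = 4 times as many samples.

Current: n = 108, width = 2.27
New: n = 432, width ≈ 1.12

Width reduced by factor of 2.27/1.12 = 2.03.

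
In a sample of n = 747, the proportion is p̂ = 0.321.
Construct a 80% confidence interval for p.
(0.299, 0.343)

Proportion CI:
SE = √(p̂(1-p̂)/n) = √(0.321 · 0.679 / 747) = 0.01708

z* = 1.282
Margin = z* · SE = 1.282 · 0.01708 = 0.0219

CI: 0.321 ± 0.0219 = (0.299, 0.343)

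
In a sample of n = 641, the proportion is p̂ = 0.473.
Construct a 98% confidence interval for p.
(0.427, 0.519)

Proportion CI:
SE = √(p̂(1-p̂)/n) = √(0.473 · 0.527 / 641) = 0.01972

z* = 2.326
Margin = z* · SE = 2.326 · 0.01972 = 0.0459

CI: 0.473 ± 0.0459 = (0.427, 0.519)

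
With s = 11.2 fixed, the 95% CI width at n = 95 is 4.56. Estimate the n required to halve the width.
n ≈ 380

CI width ∝ 1/√n
To reduce width by factor 2, need √n to grow by 2 → need 2² = 4 times as many samples.

Current: n = 95, width = 4.56
New: n = 380, width ≈ 2.26

Width reduced by factor of 4.56/2.26 = 2.02.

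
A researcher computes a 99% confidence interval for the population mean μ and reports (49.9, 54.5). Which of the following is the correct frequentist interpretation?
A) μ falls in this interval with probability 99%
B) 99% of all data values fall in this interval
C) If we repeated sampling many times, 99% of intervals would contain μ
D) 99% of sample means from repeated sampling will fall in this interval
C

A) Wrong — μ is fixed; the randomness lives in the interval, not in μ.
B) Wrong — a CI is about the parameter μ, not individual data values.
C) Correct — this is the frequentist long-run coverage interpretation.
D) Wrong — coverage applies to intervals containing μ, not to future x̄ values.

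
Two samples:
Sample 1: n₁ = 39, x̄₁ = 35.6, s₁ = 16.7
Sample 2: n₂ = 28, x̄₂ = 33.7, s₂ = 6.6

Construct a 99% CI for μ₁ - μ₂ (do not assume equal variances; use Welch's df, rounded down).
(-5.99, 9.79)

Difference: x̄₁ - x̄₂ = 1.90
SE = √(s₁²/n₁ + s₂²/n₂) = √(16.7²/39 + 6.6²/28) = 2.9507
df = 52.81 → 52 (Welch–Satterthwaite, rounded down)
t* = 2.674

CI: 1.90 ± 2.674 · 2.9507 = 1.90 ± 7.89 = (-5.99, 9.79)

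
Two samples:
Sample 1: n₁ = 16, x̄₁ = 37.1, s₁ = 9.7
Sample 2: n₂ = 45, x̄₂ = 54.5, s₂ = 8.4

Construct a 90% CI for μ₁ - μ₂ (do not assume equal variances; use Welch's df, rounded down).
(-22.08, -12.72)

Difference: x̄₁ - x̄₂ = -17.40
SE = √(s₁²/n₁ + s₂²/n₂) = √(9.7²/16 + 8.4²/45) = 2.7292
df = 23.50 → 23 (Welch–Satterthwaite, rounded down)
t* = 1.714

CI: -17.40 ± 1.714 · 2.7292 = -17.40 ± 4.68 = (-22.08, -12.72)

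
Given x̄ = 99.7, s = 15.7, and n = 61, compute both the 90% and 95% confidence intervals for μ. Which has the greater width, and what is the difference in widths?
95% CI is wider by 1.32

df = 60
90% CI: t* = 1.671, (96.34, 103.06), width = 2 · t* · s/√n = 6.72
95% CI: t* = 2.000, (95.68, 103.72), width = 2 · t* · s/√n = 8.04

The 95% CI is wider by 8.04 - 6.72 = 1.32.
Higher confidence requires a wider interval.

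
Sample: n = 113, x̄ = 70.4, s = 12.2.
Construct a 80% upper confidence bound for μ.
μ ≤ 71.37

Upper bound (one-sided):
t* = 0.845 (one-sided for 80%)
Upper bound = x̄ + t* · s/√n = 70.4 + 0.845 · 12.2/√113 = 71.37

We are 80% confident that μ ≤ 71.37.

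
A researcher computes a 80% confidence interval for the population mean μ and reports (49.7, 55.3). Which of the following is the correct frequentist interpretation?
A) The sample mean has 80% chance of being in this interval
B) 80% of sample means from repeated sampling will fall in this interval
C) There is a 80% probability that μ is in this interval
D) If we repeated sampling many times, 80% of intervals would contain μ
D

A) Wrong — x̄ is observed and sits in the interval by construction.
B) Wrong — coverage applies to intervals containing μ, not to future x̄ values.
C) Wrong — μ is fixed; the randomness lives in the interval, not in μ.
D) Correct — this is the frequentist long-run coverage interpretation.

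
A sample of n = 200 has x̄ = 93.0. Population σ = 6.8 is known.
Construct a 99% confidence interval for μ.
(91.76, 94.24)

z-interval (σ known):
z* = 2.576 for 99% confidence

Margin of error = z* · σ/√n = 2.576 · 6.8/√200 = 1.24

CI: (93.0 - 1.24, 93.0 + 1.24) = (91.76, 94.24)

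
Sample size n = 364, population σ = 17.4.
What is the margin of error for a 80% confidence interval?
Margin of error = 1.17

Margin of error = z* · σ/√n
= 1.282 · 17.4/√364
= 1.282 · 17.4/19.0788
= 1.17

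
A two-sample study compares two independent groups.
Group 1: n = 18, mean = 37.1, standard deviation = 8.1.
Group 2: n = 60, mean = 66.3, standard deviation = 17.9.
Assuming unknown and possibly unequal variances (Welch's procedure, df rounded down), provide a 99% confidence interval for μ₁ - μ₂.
(-37.16, -21.24)

Difference: x̄₁ - x̄₂ = -29.20
SE = √(s₁²/n₁ + s₂²/n₂) = √(8.1²/18 + 17.9²/60) = 2.9975
df = 63.83 → 63 (Welch–Satterthwaite, rounded down)
t* = 2.656

CI: -29.20 ± 2.656 · 2.9975 = -29.20 ± 7.96 = (-37.16, -21.24)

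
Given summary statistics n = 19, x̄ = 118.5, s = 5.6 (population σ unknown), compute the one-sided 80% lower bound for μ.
μ ≥ 117.39

Lower bound (one-sided):
t* = 0.862 (one-sided for 80%)
Lower bound = x̄ - t* · s/√n = 118.5 - 0.862 · 5.6/√19 = 117.39

We are 80% confident that μ ≥ 117.39.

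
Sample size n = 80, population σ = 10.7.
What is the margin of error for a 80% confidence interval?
Margin of error = 1.53

Margin of error = z* · σ/√n
= 1.282 · 10.7/√80
= 1.282 · 10.7/8.9443
= 1.53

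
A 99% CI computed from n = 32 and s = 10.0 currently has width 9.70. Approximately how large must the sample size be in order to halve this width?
n ≈ 128

CI width ∝ 1/√n
To reduce width by factor 2, need √n to grow by 2 → need 2² = 4 times as many samples.

Current: n = 32, width = 9.70
New: n = 128, width ≈ 4.62

Width reduced by factor of 9.70/4.62 = 2.10.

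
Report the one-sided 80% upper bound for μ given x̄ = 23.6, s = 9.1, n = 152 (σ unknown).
μ ≤ 24.22

Upper bound (one-sided):
t* = 0.844 (one-sided for 80%)
Upper bound = x̄ + t* · s/√n = 23.6 + 0.844 · 9.1/√152 = 24.22

We are 80% confident that μ ≤ 24.22.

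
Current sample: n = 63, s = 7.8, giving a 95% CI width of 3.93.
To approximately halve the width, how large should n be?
n ≈ 252

CI width ∝ 1/√n
To reduce width by factor 2, need √n to grow by 2 → need 2² = 4 times as many samples.

Current: n = 63, width = 3.93
New: n = 252, width ≈ 1.93

Width reduced by factor of 3.93/1.93 = 2.04.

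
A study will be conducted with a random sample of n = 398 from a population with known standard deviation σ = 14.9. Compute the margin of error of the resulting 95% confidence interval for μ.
Margin of error = 1.46

Margin of error = z* · σ/√n
= 1.960 · 14.9/√398
= 1.960 · 14.9/19.9499
= 1.46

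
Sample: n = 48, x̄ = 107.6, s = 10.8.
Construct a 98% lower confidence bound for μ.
μ ≥ 104.31

Lower bound (one-sided):
t* = 2.112 (one-sided for 98%)
Lower bound = x̄ - t* · s/√n = 107.6 - 2.112 · 10.8/√48 = 104.31

We are 98% confident that μ ≥ 104.31.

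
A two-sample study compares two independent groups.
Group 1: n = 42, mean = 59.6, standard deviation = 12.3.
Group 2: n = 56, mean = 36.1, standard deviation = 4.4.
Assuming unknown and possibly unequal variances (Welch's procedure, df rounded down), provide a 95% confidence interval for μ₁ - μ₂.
(19.50, 27.50)

Difference: x̄₁ - x̄₂ = 23.50
SE = √(s₁²/n₁ + s₂²/n₂) = √(12.3²/42 + 4.4²/56) = 1.9869
df = 48.91 → 48 (Welch–Satterthwaite, rounded down)
t* = 2.011

CI: 23.50 ± 2.011 · 1.9869 = 23.50 ± 4.00 = (19.50, 27.50)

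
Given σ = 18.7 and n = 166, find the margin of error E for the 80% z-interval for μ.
Margin of error = 1.86

Margin of error = z* · σ/√n
= 1.282 · 18.7/√166
= 1.282 · 18.7/12.8841
= 1.86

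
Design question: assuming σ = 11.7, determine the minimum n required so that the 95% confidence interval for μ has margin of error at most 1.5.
n ≥ 234

For margin E ≤ 1.5:
n ≥ (z* · σ / E)²
n ≥ (1.960 · 11.7 / 1.5)²
n ≥ 233.72

Minimum n = 234 (rounding up)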